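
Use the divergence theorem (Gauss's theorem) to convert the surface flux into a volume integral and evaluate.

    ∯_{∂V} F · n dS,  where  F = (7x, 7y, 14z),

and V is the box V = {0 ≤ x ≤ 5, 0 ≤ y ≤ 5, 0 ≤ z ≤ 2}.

By the divergence theorem,

    ∯_{∂V} F · n dS = ∭_V (∇ · F) dV.

Compute the divergence:
    ∇ · F = ∂F_x/∂x + ∂F_y/∂y + ∂F_z/∂z = 7 + 7 + 14 = 28.

V is a rectangular box, so dV = dx dy dz with 0 ≤ x ≤ 5, 0 ≤ y ≤ 5, 0 ≤ z ≤ 2.

Integrate (28) over V as an iterated integral:

    ∭_V (∇·F) dV = ∫_0^{5} ∫_0^{5} ∫_0^{2} (28) dz dy dx.

Inner (z from 0 to 2): 56.
Middle (y from 0 to 5): 280.
Outer (x from 0 to 5): 1400.

Therefore ∯_{∂V} F · n dS = 1400.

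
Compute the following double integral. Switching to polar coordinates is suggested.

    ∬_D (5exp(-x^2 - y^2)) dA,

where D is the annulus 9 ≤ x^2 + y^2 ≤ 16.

The region D is 3 ≤ r ≤ 4, 0 ≤ θ ≤ 2π in polar coordinates, where x = r cos(θ), y = r sin(θ), and dA = r dr dθ.

Under the substitution, the integrand becomes 5exp(-r^2), so

    ∬_D (5exp(-x^2 - y^2)) dA = ∫_{0}^{2π} ∫_{3}^{4} (5exp(-r^2)) · r dr dθ.

Inner integral (in r): ∫_{3}^{4} (5exp(-r^2)) · r dr = -(5 - 5exp(7))exp(-16)/2.

Outer integral (in θ): ∫_{0}^{2π} (-(5 - 5exp(7))exp(-16)/2) dθ = -5π (1 - exp(7))exp(-16).

Therefore ∬_D (5exp(-x^2 - y^2)) dA = -5π (1 - exp(7))exp(-16).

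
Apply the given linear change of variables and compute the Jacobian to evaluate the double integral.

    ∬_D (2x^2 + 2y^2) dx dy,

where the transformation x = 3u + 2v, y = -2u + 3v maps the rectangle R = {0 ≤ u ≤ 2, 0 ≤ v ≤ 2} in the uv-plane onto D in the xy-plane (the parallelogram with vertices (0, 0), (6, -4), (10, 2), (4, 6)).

Compute the Jacobian determinant of (x, y) with respect to (u, v):

    ∂(x,y)/∂(u,v) = | 3  2 | = (3)(3) - (2)(-2) = 13.
                   | -2  3 |

Its absolute value is |J| = 13 (the area scaling factor).

Substituting x = 3u + 2v, y = -2u + 3v into the integrand,

    2x^2 + 2y^2 → 26u^2 + 26v^2,

so the integral becomes

    ∬_R (26u^2 + 26v^2) · |J| du dv = ∫_0^2 ∫_0^2 (338u^2 + 338v^2) dv du.

Inner (v): 676u^2 + 2704/3.
Outer (u): 10816/3.

Therefore ∬_D (2x^2 + 2y^2) dx dy = 10816/3.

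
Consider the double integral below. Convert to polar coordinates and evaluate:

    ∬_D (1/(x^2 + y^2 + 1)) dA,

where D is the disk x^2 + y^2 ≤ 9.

The region D is 0 ≤ r ≤ 3, 0 ≤ θ ≤ 2π in polar coordinates, where x = r cos(θ), y = r sin(θ), and dA = r dr dθ.

Under the substitution, the integrand becomes 1/(r^2 + 1), so

    ∬_D (1/(x^2 + y^2 + 1)) dA = ∫_{0}^{2π} ∫_{0}^{3} (1/(r^2 + 1)) · r dr dθ.

Inner integral (in r): ∫_{0}^{3} (1/(r^2 + 1)) · r dr = log(10)/2.

Outer integral (in θ): ∫_{0}^{2π} (log(10)/2) dθ = π log(10).

Therefore ∬_D (1/(x^2 + y^2 + 1)) dA = π log(10).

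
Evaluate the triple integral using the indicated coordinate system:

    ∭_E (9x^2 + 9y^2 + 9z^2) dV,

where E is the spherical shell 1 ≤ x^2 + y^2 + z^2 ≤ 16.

In spherical coordinates, x = ρ sin(φ) cos(θ), y = ρ sin(φ) sin(θ), z = ρ cos(φ), and dV = ρ^2 sin(φ) dρ dφ dθ.

The integrand becomes 9ρ^2, so

    ∭_E (9x^2 + 9y^2 + 9z^2) dV = ∫_{0}^{2π} ∫_{0}^{π} ∫_{1}^{4} (9ρ^2) · ρ^2 sin(φ) dρ dφ dθ.

Inner (ρ): 9207sin(φ)/5.
Middle (φ): 18414/5.
Outer (θ): 36828π/5.

Therefore the triple integral equals 36828π/5.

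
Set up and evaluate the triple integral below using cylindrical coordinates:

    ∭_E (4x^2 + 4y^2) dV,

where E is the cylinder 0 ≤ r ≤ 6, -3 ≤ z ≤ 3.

In cylindrical coordinates, x = r cos(θ), y = r sin(θ), z = z, and dV = r dr dθ dz.

The integrand becomes 4r^2, so

    ∭_E (4x^2 + 4y^2) dV = ∫_{0}^{2π} ∫_{0}^{6} ∫_{-3}^{3} (4r^2) · r dz dr dθ.

Inner (z): 24r^3.
Middle (r from 0 to 6): 7776.
Outer (θ): 15552π.

Therefore the triple integral equals 15552π.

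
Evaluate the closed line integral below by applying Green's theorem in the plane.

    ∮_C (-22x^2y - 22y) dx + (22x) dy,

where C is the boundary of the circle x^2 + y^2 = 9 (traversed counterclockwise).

Green's theorem converts the closed line integral into a double integral over the enclosed region D:

    ∮_C P dx + Q dy = ∬_D (∂Q/∂x - ∂P/∂y) dA.

Here P = -22x^2y - 22y, Q = 22x, so

    ∂Q/∂x = 22,    ∂P/∂y = -22x^2 - 22,
    ∂Q/∂x - ∂P/∂y = 22x^2 + 44.

D is the region x^2 + y^2 ≤ 9. Evaluating the double integral:

In polar coordinates (x = r cos θ, y = r sin θ, dA = r dr dθ) the integrand becomes 22r^2cos(θ)^2 + 44, so

    ∬_D (22x^2 + 44) dA = ∫_0^{2π} ∫_0^{3} (22r^2cos(θ)^2 + 44) · r dr dθ.

Inner (r from 0 to 3): 891cos(θ)^2/2 + 198.
Outer (θ from 0 to 2π): 1683π/2.

Therefore ∮_C P dx + Q dy = 1683π/2.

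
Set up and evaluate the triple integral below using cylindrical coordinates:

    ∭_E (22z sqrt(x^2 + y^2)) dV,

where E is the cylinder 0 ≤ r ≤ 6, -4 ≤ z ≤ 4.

In cylindrical coordinates, x = r cos(θ), y = r sin(θ), z = z, and dV = r dr dθ dz.

The integrand becomes 22r z, so

    ∭_E (22z sqrt(x^2 + y^2)) dV = ∫_{0}^{2π} ∫_{0}^{6} ∫_{-4}^{4} (22r z) · r dz dr dθ.

Inner (z): 0.
Middle (r from 0 to 6): 0.
Outer (θ): 0.

Therefore the triple integral equals 0.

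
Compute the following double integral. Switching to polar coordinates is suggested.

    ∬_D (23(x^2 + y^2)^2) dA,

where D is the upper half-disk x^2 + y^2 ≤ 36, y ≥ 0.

The region D is 0 ≤ r ≤ 6, 0 ≤ θ ≤ π in polar coordinates, where x = r cos(θ), y = r sin(θ), and dA = r dr dθ.

Under the substitution, the integrand becomes 23r^4, so

    ∬_D (23(x^2 + y^2)^2) dA = ∫_{0}^{π} ∫_{0}^{6} (23r^4) · r dr dθ.

Inner integral (in r): ∫_{0}^{6} (23r^4) · r dr = 178848.

Outer integral (in θ): ∫_{0}^{π} (178848) dθ = 178848π.

Therefore ∬_D (23(x^2 + y^2)^2) dA = 178848π.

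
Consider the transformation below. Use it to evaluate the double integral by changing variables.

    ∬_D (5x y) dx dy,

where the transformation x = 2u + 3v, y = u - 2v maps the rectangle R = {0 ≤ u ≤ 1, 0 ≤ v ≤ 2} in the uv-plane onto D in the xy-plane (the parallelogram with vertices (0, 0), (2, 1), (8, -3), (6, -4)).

Compute the Jacobian determinant of (x, y) with respect to (u, v):

    ∂(x,y)/∂(u,v) = | 2  3 | = (2)(-2) - (3)(1) = -7.
                   | 1  -2 |

Its absolute value is |J| = 7 (the area scaling factor).

Substituting x = 2u + 3v, y = u - 2v into the integrand,

    5x y → 10u^2 - 5u v - 30v^2,

so the integral becomes

    ∬_R (10u^2 - 5u v - 30v^2) · |J| du dv = ∫_0^1 ∫_0^2 (70u^2 - 35u v - 210v^2) dv du.

Inner (v): 140u^2 - 70u - 560.
Outer (u): -1645/3.

Therefore ∬_D (5x y) dx dy = -1645/3.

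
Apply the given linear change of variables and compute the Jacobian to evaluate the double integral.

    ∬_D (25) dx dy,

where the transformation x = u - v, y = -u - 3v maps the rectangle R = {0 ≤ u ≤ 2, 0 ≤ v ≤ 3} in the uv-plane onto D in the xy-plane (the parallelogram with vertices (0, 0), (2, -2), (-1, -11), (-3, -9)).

Compute the Jacobian determinant of (x, y) with respect to (u, v):

    ∂(x,y)/∂(u,v) = | 1  -1 | = (1)(-3) - (-1)(-1) = -4.
                   | -1  -3 |

Its absolute value is |J| = 4 (the area scaling factor).

Substituting x = u - v, y = -u - 3v into the integrand,

    25 → 25,

so the integral becomes

    ∬_R (25) · |J| du dv = ∫_0^2 ∫_0^3 (100) dv du.

Inner (v): 300.
Outer (u): 600.

Therefore ∬_D (25) dx dy = 600.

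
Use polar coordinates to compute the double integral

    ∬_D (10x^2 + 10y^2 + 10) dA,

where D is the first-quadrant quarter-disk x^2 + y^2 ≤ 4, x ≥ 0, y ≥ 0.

The region D is 0 ≤ r ≤ 2, 0 ≤ θ ≤ π/2 in polar coordinates, where x = r cos(θ), y = r sin(θ), and dA = r dr dθ.

Under the substitution, the integrand becomes 10r^2 + 10, so

    ∬_D (10x^2 + 10y^2 + 10) dA = ∫_{0}^{π/2} ∫_{0}^{2} (10r^2 + 10) · r dr dθ.

Inner integral (in r): ∫_{0}^{2} (10r^2 + 10) · r dr = 60.

Outer integral (in θ): ∫_{0}^{π/2} (60) dθ = 30π.

Therefore ∬_D (10x^2 + 10y^2 + 10) dA = 30π.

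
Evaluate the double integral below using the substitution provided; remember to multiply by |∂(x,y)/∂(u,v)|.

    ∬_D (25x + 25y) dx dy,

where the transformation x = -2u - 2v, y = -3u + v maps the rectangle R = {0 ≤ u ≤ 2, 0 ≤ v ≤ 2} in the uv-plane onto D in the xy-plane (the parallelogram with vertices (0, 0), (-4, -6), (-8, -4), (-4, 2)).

Compute the Jacobian determinant of (x, y) with respect to (u, v):

    ∂(x,y)/∂(u,v) = | -2  -2 | = (-2)(1) - (-2)(-3) = -8.
                   | -3  1 |

Its absolute value is |J| = 8 (the area scaling factor).

Substituting x = -2u - 2v, y = -3u + v into the integrand,

    25x + 25y → -125u - 25v,

so the integral becomes

    ∬_R (-125u - 25v) · |J| du dv = ∫_0^2 ∫_0^2 (-1000u - 200v) dv du.

Inner (v): -2000u - 400.
Outer (u): -4800.

Therefore ∬_D (25x + 25y) dx dy = -4800.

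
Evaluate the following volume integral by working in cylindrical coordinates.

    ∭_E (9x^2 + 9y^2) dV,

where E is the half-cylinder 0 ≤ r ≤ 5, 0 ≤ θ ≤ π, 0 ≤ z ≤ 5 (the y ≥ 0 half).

In cylindrical coordinates, x = r cos(θ), y = r sin(θ), z = z, and dV = r dr dθ dz.

The integrand becomes 9r^2, so

    ∭_E (9x^2 + 9y^2) dV = ∫_{0}^{π} ∫_{0}^{5} ∫_{0}^{5} (9r^2) · r dz dr dθ.

Inner (z): 45r^3.
Middle (r from 0 to 5): 28125/4.
Outer (θ): 28125π/4.

Therefore the triple integral equals 28125π/4.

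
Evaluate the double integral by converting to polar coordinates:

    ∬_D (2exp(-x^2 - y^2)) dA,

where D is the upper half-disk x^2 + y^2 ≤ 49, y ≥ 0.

The region D is 0 ≤ r ≤ 7, 0 ≤ θ ≤ π in polar coordinates, where x = r cos(θ), y = r sin(θ), and dA = r dr dθ.

Under the substitution, the integrand becomes 2exp(-r^2), so

    ∬_D (2exp(-x^2 - y^2)) dA = ∫_{0}^{π} ∫_{0}^{7} (2exp(-r^2)) · r dr dθ.

Inner integral (in r): ∫_{0}^{7} (2exp(-r^2)) · r dr = 1 - exp(-49).

Outer integral (in θ): ∫_{0}^{π} (1 - exp(-49)) dθ = -π exp(-49) + π.

Therefore ∬_D (2exp(-x^2 - y^2)) dA = -π exp(-49) + π.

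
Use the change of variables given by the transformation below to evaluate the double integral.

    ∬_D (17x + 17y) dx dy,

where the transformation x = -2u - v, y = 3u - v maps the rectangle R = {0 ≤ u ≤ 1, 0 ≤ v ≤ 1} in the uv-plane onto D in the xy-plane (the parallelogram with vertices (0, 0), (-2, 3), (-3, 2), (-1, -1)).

Compute the Jacobian determinant of (x, y) with respect to (u, v):

    ∂(x,y)/∂(u,v) = | -2  -1 | = (-2)(-1) - (-1)(3) = 5.
                   | 3  -1 |

Its absolute value is |J| = 5 (the area scaling factor).

Substituting x = -2u - v, y = 3u - v into the integrand,

    17x + 17y → 17u - 34v,

so the integral becomes

    ∬_R (17u - 34v) · |J| du dv = ∫_0^1 ∫_0^1 (85u - 170v) dv du.

Inner (v): 85u - 85.
Outer (u): -85/2.

Therefore ∬_D (17x + 17y) dx dy = -85/2.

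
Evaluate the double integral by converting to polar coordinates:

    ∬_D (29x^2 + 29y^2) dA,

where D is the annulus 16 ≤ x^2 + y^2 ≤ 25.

The region D is 4 ≤ r ≤ 5, 0 ≤ θ ≤ 2π in polar coordinates, where x = r cos(θ), y = r sin(θ), and dA = r dr dθ.

Under the substitution, the integrand becomes 29r^2, so

    ∬_D (29x^2 + 29y^2) dA = ∫_{0}^{2π} ∫_{4}^{5} (29r^2) · r dr dθ.

Inner integral (in r): ∫_{4}^{5} (29r^2) · r dr = 10701/4.

Outer integral (in θ): ∫_{0}^{2π} (10701/4) dθ = 10701π/2.

Therefore ∬_D (29x^2 + 29y^2) dA = 10701π/2.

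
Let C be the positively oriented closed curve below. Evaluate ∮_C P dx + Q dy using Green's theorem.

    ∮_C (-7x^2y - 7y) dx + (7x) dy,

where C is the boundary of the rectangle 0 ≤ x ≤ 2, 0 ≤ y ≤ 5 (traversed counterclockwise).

Green's theorem converts the closed line integral into a double integral over the enclosed region D:

    ∮_C P dx + Q dy = ∬_D (∂Q/∂x - ∂P/∂y) dA.

Here P = -7x^2y - 7y, Q = 7x, so

    ∂Q/∂x = 7,    ∂P/∂y = -7x^2 - 7,
    ∂Q/∂x - ∂P/∂y = 7x^2 + 14.

D is the region 0 ≤ x ≤ 2, 0 ≤ y ≤ 5. Evaluating the double integral:

    ∬_D (7x^2 + 14) dA = ∫_0^{2} ∫_0^{5} (7x^2 + 14) dy dx.

Inner (y from 0 to 5): 35x^2 + 70.
Outer (x from 0 to 2): 700/3.

Therefore ∮_C P dx + Q dy = 700/3.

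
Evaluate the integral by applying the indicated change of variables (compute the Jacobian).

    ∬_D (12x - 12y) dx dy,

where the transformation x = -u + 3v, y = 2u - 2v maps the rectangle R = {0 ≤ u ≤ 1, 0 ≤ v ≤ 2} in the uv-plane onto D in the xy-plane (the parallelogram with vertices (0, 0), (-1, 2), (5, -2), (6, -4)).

Compute the Jacobian determinant of (x, y) with respect to (u, v):

    ∂(x,y)/∂(u,v) = | -1  3 | = (-1)(-2) - (3)(2) = -4.
                   | 2  -2 |

Its absolute value is |J| = 4 (the area scaling factor).

Substituting x = -u + 3v, y = 2u - 2v into the integrand,

    12x - 12y → -36u + 60v,

so the integral becomes

    ∬_R (-36u + 60v) · |J| du dv = ∫_0^1 ∫_0^2 (-144u + 240v) dv du.

Inner (v): 480 - 288u.
Outer (u): 336.

Therefore ∬_D (12x - 12y) dx dy = 336.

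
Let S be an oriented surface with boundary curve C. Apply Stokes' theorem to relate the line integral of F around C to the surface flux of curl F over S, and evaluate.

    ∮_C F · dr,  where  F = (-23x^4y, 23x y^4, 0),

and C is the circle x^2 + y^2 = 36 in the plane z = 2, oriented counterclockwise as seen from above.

Let S be the flat disk x^2 + y^2 ≤ 36 in the plane z = 2, with upward unit normal n̂ = ẑ. By Stokes' theorem,

    ∮_C F · dr = ∬_S (∇ × F) · n̂ dS = ∬_D (curl F)_z dA,

where D is the disk x^2 + y^2 ≤ 36.

Compute the curl of F = (-23x^4y, 23x y^4, 0):
    (∇ × F)_x = ∂F_z/∂y - ∂F_y/∂z = 0,
    (∇ × F)_y = ∂F_x/∂z - ∂F_z/∂x = 0,
    (∇ × F)_z = ∂F_y/∂x - ∂F_x/∂y = 23x^4 + 23y^4.

On z = 2, (curl F)_z = 23x^4 + 23y^4.

Convert to polar (x = r cos θ, y = r sin θ, dA = r dr dθ); the integrand becomes 23r^4(sin(θ)^4 + cos(θ)^4), so

    ∬_D (curl F)_z dA = ∫_0^{2π} ∫_0^{6} (23r^4(sin(θ)^4 + cos(θ)^4)) · r dr dθ.

Inner (r from 0 to 6): 178848sin(θ)^4 + 178848cos(θ)^4.
Outer (θ from 0 to 2π): 268272π.

Therefore ∮_C F · dr = 268272π.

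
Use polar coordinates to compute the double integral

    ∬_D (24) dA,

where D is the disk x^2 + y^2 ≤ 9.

The region D is 0 ≤ r ≤ 3, 0 ≤ θ ≤ 2π in polar coordinates, where x = r cos(θ), y = r sin(θ), and dA = r dr dθ.

Under the substitution, the integrand becomes 24, so

    ∬_D (24) dA = ∫_{0}^{2π} ∫_{0}^{3} (24) · r dr dθ.

Inner integral (in r): ∫_{0}^{3} (24) · r dr = 108.

Outer integral (in θ): ∫_{0}^{2π} (108) dθ = 216π.

Therefore ∬_D (24) dA = 216π.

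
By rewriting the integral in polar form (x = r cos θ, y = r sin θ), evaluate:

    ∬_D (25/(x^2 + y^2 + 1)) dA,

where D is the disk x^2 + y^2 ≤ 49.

The region D is 0 ≤ r ≤ 7, 0 ≤ θ ≤ 2π in polar coordinates, where x = r cos(θ), y = r sin(θ), and dA = r dr dθ.

Under the substitution, the integrand becomes 25/(r^2 + 1), so

    ∬_D (25/(x^2 + y^2 + 1)) dA = ∫_{0}^{2π} ∫_{0}^{7} (25/(r^2 + 1)) · r dr dθ.

Inner integral (in r): ∫_{0}^{7} (25/(r^2 + 1)) · r dr = 25log(50)/2.

Outer integral (in θ): ∫_{0}^{2π} (25log(50)/2) dθ = 25π log(50).

Therefore ∬_D (25/(x^2 + y^2 + 1)) dA = 25π log(50).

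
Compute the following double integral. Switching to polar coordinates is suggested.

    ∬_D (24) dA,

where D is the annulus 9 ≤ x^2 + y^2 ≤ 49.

The region D is 3 ≤ r ≤ 7, 0 ≤ θ ≤ 2π in polar coordinates, where x = r cos(θ), y = r sin(θ), and dA = r dr dθ.

Under the substitution, the integrand becomes 24, so

    ∬_D (24) dA = ∫_{0}^{2π} ∫_{3}^{7} (24) · r dr dθ.

Inner integral (in r): ∫_{3}^{7} (24) · r dr = 480.

Outer integral (in θ): ∫_{0}^{2π} (480) dθ = 960π.

Therefore ∬_D (24) dA = 960π.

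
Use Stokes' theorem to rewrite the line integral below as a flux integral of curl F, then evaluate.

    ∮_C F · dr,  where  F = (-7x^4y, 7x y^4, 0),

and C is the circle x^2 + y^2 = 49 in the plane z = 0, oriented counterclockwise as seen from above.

Let S be the flat disk x^2 + y^2 ≤ 49 in the plane z = 0, with upward unit normal n̂ = ẑ. By Stokes' theorem,

    ∮_C F · dr = ∬_S (∇ × F) · n̂ dS = ∬_D (curl F)_z dA,

where D is the disk x^2 + y^2 ≤ 49.

Compute the curl of F = (-7x^4y, 7x y^4, 0):
    (∇ × F)_x = ∂F_z/∂y - ∂F_y/∂z = 0,
    (∇ × F)_y = ∂F_x/∂z - ∂F_z/∂x = 0,
    (∇ × F)_z = ∂F_y/∂x - ∂F_x/∂y = 7x^4 + 7y^4.

On z = 0, (curl F)_z = 7x^4 + 7y^4.

Convert to polar (x = r cos θ, y = r sin θ, dA = r dr dθ); the integrand becomes 7r^4(sin(θ)^4 + cos(θ)^4), so

    ∬_D (curl F)_z dA = ∫_0^{2π} ∫_0^{7} (7r^4(sin(θ)^4 + cos(θ)^4)) · r dr dθ.

Inner (r from 0 to 7): 823543sin(θ)^4/6 + 823543cos(θ)^4/6.
Outer (θ from 0 to 2π): 823543π/4.

Therefore ∮_C F · dr = 823543π/4.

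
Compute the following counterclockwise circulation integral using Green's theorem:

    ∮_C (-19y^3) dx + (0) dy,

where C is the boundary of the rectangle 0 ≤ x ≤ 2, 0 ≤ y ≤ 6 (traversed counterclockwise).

Green's theorem converts the closed line integral into a double integral over the enclosed region D:

    ∮_C P dx + Q dy = ∬_D (∂Q/∂x - ∂P/∂y) dA.

Here P = -19y^3, Q = 0, so

    ∂Q/∂x = 0,    ∂P/∂y = -57y^2,
    ∂Q/∂x - ∂P/∂y = 57y^2.

D is the region 0 ≤ x ≤ 2, 0 ≤ y ≤ 6. Evaluating the double integral:

    ∬_D (57y^2) dA = ∫_0^{2} ∫_0^{6} (57y^2) dy dx.

Inner (y from 0 to 6): 4104.
Outer (x from 0 to 2): 8208.

Therefore ∮_C P dx + Q dy = 8208.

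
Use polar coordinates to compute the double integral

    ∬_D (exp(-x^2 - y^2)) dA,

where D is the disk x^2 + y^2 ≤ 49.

The region D is 0 ≤ r ≤ 7, 0 ≤ θ ≤ 2π in polar coordinates, where x = r cos(θ), y = r sin(θ), and dA = r dr dθ.

Under the substitution, the integrand becomes exp(-r^2), so

    ∬_D (exp(-x^2 - y^2)) dA = ∫_{0}^{2π} ∫_{0}^{7} (exp(-r^2)) · r dr dθ.

Inner integral (in r): ∫_{0}^{7} (exp(-r^2)) · r dr = -(1 - exp(49))exp(-49)/2.

Outer integral (in θ): ∫_{0}^{2π} (-(1 - exp(49))exp(-49)/2) dθ = -π exp(-49) + π.

Therefore ∬_D (exp(-x^2 - y^2)) dA = -π exp(-49) + π.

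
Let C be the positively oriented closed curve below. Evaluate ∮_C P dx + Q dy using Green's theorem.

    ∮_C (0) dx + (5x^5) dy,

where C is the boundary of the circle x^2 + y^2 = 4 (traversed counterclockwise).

Green's theorem converts the closed line integral into a double integral over the enclosed region D:

    ∮_C P dx + Q dy = ∬_D (∂Q/∂x - ∂P/∂y) dA.

Here P = 0, Q = 5x^5, so

    ∂Q/∂x = 25x^4,    ∂P/∂y = 0,
    ∂Q/∂x - ∂P/∂y = 25x^4.

D is the region x^2 + y^2 ≤ 4. Evaluating the double integral:

In polar coordinates (x = r cos θ, y = r sin θ, dA = r dr dθ) the integrand becomes 25r^4cos(θ)^4, so

    ∬_D (25x^4) dA = ∫_0^{2π} ∫_0^{2} (25r^4cos(θ)^4) · r dr dθ.

Inner (r from 0 to 2): 800cos(θ)^4/3.
Outer (θ from 0 to 2π): 200π.

Therefore ∮_C P dx + Q dy = 200π.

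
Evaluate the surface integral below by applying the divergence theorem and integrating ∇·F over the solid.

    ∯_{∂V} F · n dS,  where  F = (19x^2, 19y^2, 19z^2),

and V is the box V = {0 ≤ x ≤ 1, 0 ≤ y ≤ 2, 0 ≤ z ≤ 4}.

By the divergence theorem,

    ∯_{∂V} F · n dS = ∭_V (∇ · F) dV.

Compute the divergence:
    ∇ · F = ∂F_x/∂x + ∂F_y/∂y + ∂F_z/∂z = 38x + 38y + 38z.

V is a rectangular box, so dV = dx dy dz with 0 ≤ x ≤ 1, 0 ≤ y ≤ 2, 0 ≤ z ≤ 4.

Integrate (38x + 38y + 38z) over V as an iterated integral:

    ∭_V (∇·F) dV = ∫_0^{1} ∫_0^{2} ∫_0^{4} (38x + 38y + 38z) dz dy dx.

Inner (z from 0 to 4): 152x + 152y + 304.
Middle (y from 0 to 2): 304x + 912.
Outer (x from 0 to 1): 1064.

Therefore ∯_{∂V} F · n dS = 1064.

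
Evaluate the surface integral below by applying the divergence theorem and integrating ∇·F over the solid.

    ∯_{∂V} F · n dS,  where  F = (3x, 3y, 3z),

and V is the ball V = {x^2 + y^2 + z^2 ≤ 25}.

By the divergence theorem,

    ∯_{∂V} F · n dS = ∭_V (∇ · F) dV.

Compute the divergence:
    ∇ · F = ∂F_x/∂x + ∂F_y/∂y + ∂F_z/∂z = 3 + 3 + 3 = 9.

In spherical coordinates, x = ρ sin(φ) cos(θ), y = ρ sin(φ) sin(θ), z = ρ cos(φ), dV = ρ^2 sin(φ) dρ dφ dθ, with 0 ≤ ρ ≤ 5, 0 ≤ φ ≤ π, 0 ≤ θ ≤ 2π.

The integrand, after substitution and multiplying by the volume element, becomes (9) · ρ^2 sin(φ), so

    ∭_V (∇·F) dV = ∫_0^{2π} ∫_0^{π} ∫_0^{5} (9) · ρ^2 sin(φ) dρ dφ dθ.

Inner (ρ from 0 to 5): 375sin(φ).
Middle (φ from 0 to π): 750.
Outer (θ from 0 to 2π): 1500π.

Therefore ∯_{∂V} F · n dS = 1500π.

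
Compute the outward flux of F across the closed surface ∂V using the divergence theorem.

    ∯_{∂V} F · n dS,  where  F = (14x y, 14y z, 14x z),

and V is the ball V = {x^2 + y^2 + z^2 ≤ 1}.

By the divergence theorem,

    ∯_{∂V} F · n dS = ∭_V (∇ · F) dV.

Compute the divergence:
    ∇ · F = ∂F_x/∂x + ∂F_y/∂y + ∂F_z/∂z = 14y + 14z + 14x = 14x + 14y + 14z.

In spherical coordinates, x = ρ sin(φ) cos(θ), y = ρ sin(φ) sin(θ), z = ρ cos(φ), dV = ρ^2 sin(φ) dρ dφ dθ, with 0 ≤ ρ ≤ 1, 0 ≤ φ ≤ π, 0 ≤ θ ≤ 2π.

The integrand, after substitution and multiplying by the volume element, becomes (14ρ (sqrt(2)sin(φ)sin(θ + π/4) + cos(φ))) · ρ^2 sin(φ), so

    ∭_V (∇·F) dV = ∫_0^{2π} ∫_0^{π} ∫_0^{1} (14ρ (sqrt(2)sin(φ)sin(θ + π/4) + cos(φ))) · ρ^2 sin(φ) dρ dφ dθ.

Inner (ρ from 0 to 1): 7(sqrt(2)sin(φ)sin(θ + π/4) + cos(φ))sin(φ)/2.
Middle (φ from 0 to π): 7sqrt(2)π sin(θ + π/4)/4.
Outer (θ from 0 to 2π): 0.

Therefore ∯_{∂V} F · n dS = 0.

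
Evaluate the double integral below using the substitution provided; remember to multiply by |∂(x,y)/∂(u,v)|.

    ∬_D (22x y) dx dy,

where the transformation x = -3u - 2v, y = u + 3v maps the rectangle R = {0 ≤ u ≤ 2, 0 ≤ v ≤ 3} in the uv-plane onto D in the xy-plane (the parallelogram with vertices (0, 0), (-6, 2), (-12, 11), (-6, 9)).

Compute the Jacobian determinant of (x, y) with respect to (u, v):

    ∂(x,y)/∂(u,v) = | -3  -2 | = (-3)(3) - (-2)(1) = -7.
                   | 1  3 |

Its absolute value is |J| = 7 (the area scaling factor).

Substituting x = -3u - 2v, y = u + 3v into the integrand,

    22x y → -66u^2 - 242u v - 132v^2,

so the integral becomes

    ∬_R (-66u^2 - 242u v - 132v^2) · |J| du dv = ∫_0^2 ∫_0^3 (-462u^2 - 1694u v - 924v^2) dv du.

Inner (v): -1386u^2 - 7623u - 8316.
Outer (u): -35574.

Therefore ∬_D (22x y) dx dy = -35574.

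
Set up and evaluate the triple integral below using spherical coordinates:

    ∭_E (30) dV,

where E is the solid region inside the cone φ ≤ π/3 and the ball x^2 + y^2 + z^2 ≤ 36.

In spherical coordinates, x = ρ sin(φ) cos(θ), y = ρ sin(φ) sin(θ), z = ρ cos(φ), and dV = ρ^2 sin(φ) dρ dφ dθ.

The integrand becomes 30, so

    ∭_E (30) dV = ∫_{0}^{2π} ∫_{0}^{π/3} ∫_{0}^{6} (30) · ρ^2 sin(φ) dρ dφ dθ.

Inner (ρ): 2160sin(φ).
Middle (φ): 1080.
Outer (θ): 2160π.

Therefore the triple integral equals 2160π.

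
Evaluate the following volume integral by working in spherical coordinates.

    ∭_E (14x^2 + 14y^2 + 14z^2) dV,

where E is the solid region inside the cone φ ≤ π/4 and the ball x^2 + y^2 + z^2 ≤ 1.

In spherical coordinates, x = ρ sin(φ) cos(θ), y = ρ sin(φ) sin(θ), z = ρ cos(φ), and dV = ρ^2 sin(φ) dρ dφ dθ.

The integrand becomes 14ρ^2, so

    ∭_E (14x^2 + 14y^2 + 14z^2) dV = ∫_{0}^{2π} ∫_{0}^{π/4} ∫_{0}^{1} (14ρ^2) · ρ^2 sin(φ) dρ dφ dθ.

Inner (ρ): 14sin(φ)/5.
Middle (φ): 14/5 - 7sqrt(2)/5.
Outer (θ): 14π (2 - sqrt(2))/5.

Therefore the triple integral equals 14π (2 - sqrt(2))/5.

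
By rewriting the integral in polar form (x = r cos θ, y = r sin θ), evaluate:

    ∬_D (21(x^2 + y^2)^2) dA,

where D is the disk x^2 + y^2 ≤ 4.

The region D is 0 ≤ r ≤ 2, 0 ≤ θ ≤ 2π in polar coordinates, where x = r cos(θ), y = r sin(θ), and dA = r dr dθ.

Under the substitution, the integrand becomes 21r^4, so

    ∬_D (21(x^2 + y^2)^2) dA = ∫_{0}^{2π} ∫_{0}^{2} (21r^4) · r dr dθ.

Inner integral (in r): ∫_{0}^{2} (21r^4) · r dr = 224.

Outer integral (in θ): ∫_{0}^{2π} (224) dθ = 448π.

Therefore ∬_D (21(x^2 + y^2)^2) dA = 448π.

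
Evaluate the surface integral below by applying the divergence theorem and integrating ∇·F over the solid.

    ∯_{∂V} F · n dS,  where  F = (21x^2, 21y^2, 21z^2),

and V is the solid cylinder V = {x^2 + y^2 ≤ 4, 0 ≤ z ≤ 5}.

By the divergence theorem,

    ∯_{∂V} F · n dS = ∭_V (∇ · F) dV.

Compute the divergence:
    ∇ · F = ∂F_x/∂x + ∂F_y/∂y + ∂F_z/∂z = 42x + 42y + 42z.

In cylindrical coordinates, x = r cos(θ), y = r sin(θ), z = z, dV = r dr dθ dz, with 0 ≤ r ≤ 2, 0 ≤ θ ≤ 2π, 0 ≤ z ≤ 5.

The integrand, after substitution and multiplying by the volume element, becomes (42sqrt(2)r sin(θ + π/4) + 42z) · r, so

    ∭_V (∇·F) dV = ∫_0^{2π} ∫_0^{2} ∫_0^{5} (42sqrt(2)r sin(θ + π/4) + 42z) · r dz dr dθ.

Inner (z from 0 to 5): 105r (2sqrt(2)r sin(θ + π/4) + 5).
Middle (r from 0 to 2): 560sqrt(2)sin(θ + π/4) + 1050.
Outer (θ from 0 to 2π): 2100π.

Therefore ∯_{∂V} F · n dS = 2100π.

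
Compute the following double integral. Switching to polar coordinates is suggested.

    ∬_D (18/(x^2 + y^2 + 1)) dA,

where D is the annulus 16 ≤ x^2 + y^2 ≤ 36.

The region D is 4 ≤ r ≤ 6, 0 ≤ θ ≤ 2π in polar coordinates, where x = r cos(θ), y = r sin(θ), and dA = r dr dθ.

Under the substitution, the integrand becomes 18/(r^2 + 1), so

    ∬_D (18/(x^2 + y^2 + 1)) dA = ∫_{0}^{2π} ∫_{4}^{6} (18/(r^2 + 1)) · r dr dθ.

Inner integral (in r): ∫_{4}^{6} (18/(r^2 + 1)) · r dr = log(129961739795077/118587876497).

Outer integral (in θ): ∫_{0}^{2π} (log(129961739795077/118587876497)) dθ = log((129961739795077/118587876497)^(2π)).

Therefore ∬_D (18/(x^2 + y^2 + 1)) dA = log((129961739795077/118587876497)^(2π)).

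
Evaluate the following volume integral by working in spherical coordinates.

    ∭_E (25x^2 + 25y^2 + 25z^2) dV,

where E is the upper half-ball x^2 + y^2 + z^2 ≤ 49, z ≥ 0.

In spherical coordinates, x = ρ sin(φ) cos(θ), y = ρ sin(φ) sin(θ), z = ρ cos(φ), and dV = ρ^2 sin(φ) dρ dφ dθ.

The integrand becomes 25ρ^2, so

    ∭_E (25x^2 + 25y^2 + 25z^2) dV = ∫_{0}^{2π} ∫_{0}^{π/2} ∫_{0}^{7} (25ρ^2) · ρ^2 sin(φ) dρ dφ dθ.

Inner (ρ): 84035sin(φ).
Middle (φ): 84035.
Outer (θ): 168070π.

Therefore the triple integral equals 168070π.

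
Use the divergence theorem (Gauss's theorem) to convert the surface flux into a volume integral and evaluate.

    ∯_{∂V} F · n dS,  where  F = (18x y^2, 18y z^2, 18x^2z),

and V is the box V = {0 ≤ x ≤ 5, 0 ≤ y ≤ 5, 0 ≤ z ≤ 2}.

By the divergence theorem,

    ∯_{∂V} F · n dS = ∭_V (∇ · F) dV.

Compute the divergence:
    ∇ · F = ∂F_x/∂x + ∂F_y/∂y + ∂F_z/∂z = 18y^2 + 18z^2 + 18x^2 = 18x^2 + 18y^2 + 18z^2.

V is a rectangular box, so dV = dx dy dz with 0 ≤ x ≤ 5, 0 ≤ y ≤ 5, 0 ≤ z ≤ 2.

Integrate (18x^2 + 18y^2 + 18z^2) over V as an iterated integral:

    ∭_V (∇·F) dV = ∫_0^{5} ∫_0^{5} ∫_0^{2} (18x^2 + 18y^2 + 18z^2) dz dy dx.

Inner (z from 0 to 2): 36x^2 + 36y^2 + 48.
Middle (y from 0 to 5): 180x^2 + 1740.
Outer (x from 0 to 5): 16200.

Therefore ∯_{∂V} F · n dS = 16200.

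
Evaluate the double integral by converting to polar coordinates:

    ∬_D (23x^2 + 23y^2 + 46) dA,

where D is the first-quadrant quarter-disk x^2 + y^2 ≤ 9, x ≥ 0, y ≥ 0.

The region D is 0 ≤ r ≤ 3, 0 ≤ θ ≤ π/2 in polar coordinates, where x = r cos(θ), y = r sin(θ), and dA = r dr dθ.

Under the substitution, the integrand becomes 23r^2 + 46, so

    ∬_D (23x^2 + 23y^2 + 46) dA = ∫_{0}^{π/2} ∫_{0}^{3} (23r^2 + 46) · r dr dθ.

Inner integral (in r): ∫_{0}^{3} (23r^2 + 46) · r dr = 2691/4.

Outer integral (in θ): ∫_{0}^{π/2} (2691/4) dθ = 2691π/8.

Therefore ∬_D (23x^2 + 23y^2 + 46) dA = 2691π/8.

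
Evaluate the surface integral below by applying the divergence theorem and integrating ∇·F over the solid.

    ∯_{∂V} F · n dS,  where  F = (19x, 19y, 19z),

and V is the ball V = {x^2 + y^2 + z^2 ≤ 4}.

By the divergence theorem,

    ∯_{∂V} F · n dS = ∭_V (∇ · F) dV.

Compute the divergence:
    ∇ · F = ∂F_x/∂x + ∂F_y/∂y + ∂F_z/∂z = 19 + 19 + 19 = 57.

In spherical coordinates, x = ρ sin(φ) cos(θ), y = ρ sin(φ) sin(θ), z = ρ cos(φ), dV = ρ^2 sin(φ) dρ dφ dθ, with 0 ≤ ρ ≤ 2, 0 ≤ φ ≤ π, 0 ≤ θ ≤ 2π.

The integrand, after substitution and multiplying by the volume element, becomes (57) · ρ^2 sin(φ), so

    ∭_V (∇·F) dV = ∫_0^{2π} ∫_0^{π} ∫_0^{2} (57) · ρ^2 sin(φ) dρ dφ dθ.

Inner (ρ from 0 to 2): 152sin(φ).
Middle (φ from 0 to π): 304.
Outer (θ from 0 to 2π): 608π.

Therefore ∯_{∂V} F · n dS = 608π.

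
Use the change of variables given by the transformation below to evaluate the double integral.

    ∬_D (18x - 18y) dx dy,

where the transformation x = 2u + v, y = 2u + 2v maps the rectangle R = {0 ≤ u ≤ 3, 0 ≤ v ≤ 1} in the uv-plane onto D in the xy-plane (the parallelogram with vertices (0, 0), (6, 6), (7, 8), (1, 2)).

Compute the Jacobian determinant of (x, y) with respect to (u, v):

    ∂(x,y)/∂(u,v) = | 2  1 | = (2)(2) - (1)(2) = 2.
                   | 2  2 |

Its absolute value is |J| = 2 (the area scaling factor).

Substituting x = 2u + v, y = 2u + 2v into the integrand,

    18x - 18y → -18v,

so the integral becomes

    ∬_R (-18v) · |J| du dv = ∫_0^3 ∫_0^1 (-36v) dv du.

Inner (v): -18.
Outer (u): -54.

Therefore ∬_D (18x - 18y) dx dy = -54.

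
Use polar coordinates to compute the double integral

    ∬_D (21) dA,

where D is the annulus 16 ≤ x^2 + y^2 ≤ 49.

The region D is 4 ≤ r ≤ 7, 0 ≤ θ ≤ 2π in polar coordinates, where x = r cos(θ), y = r sin(θ), and dA = r dr dθ.

Under the substitution, the integrand becomes 21, so

    ∬_D (21) dA = ∫_{0}^{2π} ∫_{4}^{7} (21) · r dr dθ.

Inner integral (in r): ∫_{4}^{7} (21) · r dr = 693/2.

Outer integral (in θ): ∫_{0}^{2π} (693/2) dθ = 693π.

Therefore ∬_D (21) dA = 693π.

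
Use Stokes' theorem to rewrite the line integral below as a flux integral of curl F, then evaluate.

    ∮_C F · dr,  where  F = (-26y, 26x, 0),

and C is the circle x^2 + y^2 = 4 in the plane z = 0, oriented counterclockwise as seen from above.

Let S be the flat disk x^2 + y^2 ≤ 4 in the plane z = 0, with upward unit normal n̂ = ẑ. By Stokes' theorem,

    ∮_C F · dr = ∬_S (∇ × F) · n̂ dS = ∬_D (curl F)_z dA,

where D is the disk x^2 + y^2 ≤ 4.

Compute the curl of F = (-26y, 26x, 0):
    (∇ × F)_x = ∂F_z/∂y - ∂F_y/∂z = 0,
    (∇ × F)_y = ∂F_x/∂z - ∂F_z/∂x = 0,
    (∇ × F)_z = ∂F_y/∂x - ∂F_x/∂y = 52.

On z = 0, (curl F)_z = 52.

Convert to polar (x = r cos θ, y = r sin θ, dA = r dr dθ); the integrand becomes 52, so

    ∬_D (curl F)_z dA = ∫_0^{2π} ∫_0^{2} (52) · r dr dθ.

Inner (r from 0 to 2): 104.
Outer (θ from 0 to 2π): 208π.

Therefore ∮_C F · dr = 208π.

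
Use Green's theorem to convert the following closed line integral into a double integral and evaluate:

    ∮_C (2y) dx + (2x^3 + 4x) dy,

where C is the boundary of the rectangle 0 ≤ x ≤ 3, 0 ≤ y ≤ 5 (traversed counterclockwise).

Green's theorem converts the closed line integral into a double integral over the enclosed region D:

    ∮_C P dx + Q dy = ∬_D (∂Q/∂x - ∂P/∂y) dA.

Here P = 2y, Q = 2x^3 + 4x, so

    ∂Q/∂x = 6x^2 + 4,    ∂P/∂y = 2,
    ∂Q/∂x - ∂P/∂y = 6x^2 + 2.

D is the region 0 ≤ x ≤ 3, 0 ≤ y ≤ 5. Evaluating the double integral:

    ∬_D (6x^2 + 2) dA = ∫_0^{3} ∫_0^{5} (6x^2 + 2) dy dx.

Inner (y from 0 to 5): 30x^2 + 10.
Outer (x from 0 to 3): 300.

Therefore ∮_C P dx + Q dy = 300.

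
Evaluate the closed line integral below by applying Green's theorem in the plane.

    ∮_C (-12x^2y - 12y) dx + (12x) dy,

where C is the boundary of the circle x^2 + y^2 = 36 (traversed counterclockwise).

Green's theorem converts the closed line integral into a double integral over the enclosed region D:

    ∮_C P dx + Q dy = ∬_D (∂Q/∂x - ∂P/∂y) dA.

Here P = -12x^2y - 12y, Q = 12x, so

    ∂Q/∂x = 12,    ∂P/∂y = -12x^2 - 12,
    ∂Q/∂x - ∂P/∂y = 12x^2 + 24.

D is the region x^2 + y^2 ≤ 36. Evaluating the double integral:

In polar coordinates (x = r cos θ, y = r sin θ, dA = r dr dθ) the integrand becomes 12r^2cos(θ)^2 + 24, so

    ∬_D (12x^2 + 24) dA = ∫_0^{2π} ∫_0^{6} (12r^2cos(θ)^2 + 24) · r dr dθ.

Inner (r from 0 to 6): 3888cos(θ)^2 + 432.
Outer (θ from 0 to 2π): 4752π.

Therefore ∮_C P dx + Q dy = 4752π.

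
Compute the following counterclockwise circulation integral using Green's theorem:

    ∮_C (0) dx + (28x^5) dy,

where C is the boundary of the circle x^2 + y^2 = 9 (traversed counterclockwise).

Green's theorem converts the closed line integral into a double integral over the enclosed region D:

    ∮_C P dx + Q dy = ∬_D (∂Q/∂x - ∂P/∂y) dA.

Here P = 0, Q = 28x^5, so

    ∂Q/∂x = 140x^4,    ∂P/∂y = 0,
    ∂Q/∂x - ∂P/∂y = 140x^4.

D is the region x^2 + y^2 ≤ 9. Evaluating the double integral:

In polar coordinates (x = r cos θ, y = r sin θ, dA = r dr dθ) the integrand becomes 140r^4cos(θ)^4, so

    ∬_D (140x^4) dA = ∫_0^{2π} ∫_0^{3} (140r^4cos(θ)^4) · r dr dθ.

Inner (r from 0 to 3): 17010cos(θ)^4.
Outer (θ from 0 to 2π): 25515π/2.

Therefore ∮_C P dx + Q dy = 25515π/2.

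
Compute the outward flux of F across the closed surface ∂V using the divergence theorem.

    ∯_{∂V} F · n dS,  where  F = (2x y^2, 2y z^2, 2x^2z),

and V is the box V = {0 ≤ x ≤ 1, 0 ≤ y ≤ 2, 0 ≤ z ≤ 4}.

By the divergence theorem,

    ∯_{∂V} F · n dS = ∭_V (∇ · F) dV.

Compute the divergence:
    ∇ · F = ∂F_x/∂x + ∂F_y/∂y + ∂F_z/∂z = 2y^2 + 2z^2 + 2x^2 = 2x^2 + 2y^2 + 2z^2.

V is a rectangular box, so dV = dx dy dz with 0 ≤ x ≤ 1, 0 ≤ y ≤ 2, 0 ≤ z ≤ 4.

Integrate (2x^2 + 2y^2 + 2z^2) over V as an iterated integral:

    ∭_V (∇·F) dV = ∫_0^{1} ∫_0^{2} ∫_0^{4} (2x^2 + 2y^2 + 2z^2) dz dy dx.

Inner (z from 0 to 4): 8x^2 + 8y^2 + 128/3.
Middle (y from 0 to 2): 16x^2 + 320/3.
Outer (x from 0 to 1): 112.

Therefore ∯_{∂V} F · n dS = 112.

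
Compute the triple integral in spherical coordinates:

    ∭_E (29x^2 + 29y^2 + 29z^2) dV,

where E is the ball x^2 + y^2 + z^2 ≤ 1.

In spherical coordinates, x = ρ sin(φ) cos(θ), y = ρ sin(φ) sin(θ), z = ρ cos(φ), and dV = ρ^2 sin(φ) dρ dφ dθ.

The integrand becomes 29ρ^2, so

    ∭_E (29x^2 + 29y^2 + 29z^2) dV = ∫_{0}^{2π} ∫_{0}^{π} ∫_{0}^{1} (29ρ^2) · ρ^2 sin(φ) dρ dφ dθ.

Inner (ρ): 29sin(φ)/5.
Middle (φ): 58/5.
Outer (θ): 116π/5.

Therefore the triple integral equals 116π/5.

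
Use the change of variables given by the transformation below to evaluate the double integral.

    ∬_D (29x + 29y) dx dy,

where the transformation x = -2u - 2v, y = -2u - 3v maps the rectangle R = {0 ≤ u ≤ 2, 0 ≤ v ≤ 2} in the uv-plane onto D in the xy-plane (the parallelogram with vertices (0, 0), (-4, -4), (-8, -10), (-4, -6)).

Compute the Jacobian determinant of (x, y) with respect to (u, v):

    ∂(x,y)/∂(u,v) = | -2  -2 | = (-2)(-3) - (-2)(-2) = 2.
                   | -2  -3 |

Its absolute value is |J| = 2 (the area scaling factor).

Substituting x = -2u - 2v, y = -2u - 3v into the integrand,

    29x + 29y → -116u - 145v,

so the integral becomes

    ∬_R (-116u - 145v) · |J| du dv = ∫_0^2 ∫_0^2 (-232u - 290v) dv du.

Inner (v): -464u - 580.
Outer (u): -2088.

Therefore ∬_D (29x + 29y) dx dy = -2088.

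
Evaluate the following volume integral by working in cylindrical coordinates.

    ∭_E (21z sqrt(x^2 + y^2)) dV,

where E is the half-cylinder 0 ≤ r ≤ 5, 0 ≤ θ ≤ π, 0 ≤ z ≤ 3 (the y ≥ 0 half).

In cylindrical coordinates, x = r cos(θ), y = r sin(θ), z = z, and dV = r dr dθ dz.

The integrand becomes 21r z, so

    ∭_E (21z sqrt(x^2 + y^2)) dV = ∫_{0}^{π} ∫_{0}^{5} ∫_{0}^{3} (21r z) · r dz dr dθ.

Inner (z): 189r^2/2.
Middle (r from 0 to 5): 7875/2.
Outer (θ): 7875π/2.

Therefore the triple integral equals 7875π/2.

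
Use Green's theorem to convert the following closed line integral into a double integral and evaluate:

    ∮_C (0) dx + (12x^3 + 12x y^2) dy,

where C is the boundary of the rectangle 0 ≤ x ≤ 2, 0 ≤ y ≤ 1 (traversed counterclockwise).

Green's theorem converts the closed line integral into a double integral over the enclosed region D:

    ∮_C P dx + Q dy = ∬_D (∂Q/∂x - ∂P/∂y) dA.

Here P = 0, Q = 12x^3 + 12x y^2, so

    ∂Q/∂x = 36x^2 + 12y^2,    ∂P/∂y = 0,
    ∂Q/∂x - ∂P/∂y = 36x^2 + 12y^2.

D is the region 0 ≤ x ≤ 2, 0 ≤ y ≤ 1. Evaluating the double integral:

    ∬_D (36x^2 + 12y^2) dA = ∫_0^{2} ∫_0^{1} (36x^2 + 12y^2) dy dx.

Inner (y from 0 to 1): 36x^2 + 4.
Outer (x from 0 to 2): 104.

Therefore ∮_C P dx + Q dy = 104.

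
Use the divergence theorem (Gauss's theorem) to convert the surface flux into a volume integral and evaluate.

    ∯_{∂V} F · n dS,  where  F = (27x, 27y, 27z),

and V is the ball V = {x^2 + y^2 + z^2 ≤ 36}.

By the divergence theorem,

    ∯_{∂V} F · n dS = ∭_V (∇ · F) dV.

Compute the divergence:
    ∇ · F = ∂F_x/∂x + ∂F_y/∂y + ∂F_z/∂z = 27 + 27 + 27 = 81.

In spherical coordinates, x = ρ sin(φ) cos(θ), y = ρ sin(φ) sin(θ), z = ρ cos(φ), dV = ρ^2 sin(φ) dρ dφ dθ, with 0 ≤ ρ ≤ 6, 0 ≤ φ ≤ π, 0 ≤ θ ≤ 2π.

The integrand, after substitution and multiplying by the volume element, becomes (81) · ρ^2 sin(φ), so

    ∭_V (∇·F) dV = ∫_0^{2π} ∫_0^{π} ∫_0^{6} (81) · ρ^2 sin(φ) dρ dφ dθ.

Inner (ρ from 0 to 6): 5832sin(φ).
Middle (φ from 0 to π): 11664.
Outer (θ from 0 to 2π): 23328π.

Therefore ∯_{∂V} F · n dS = 23328π.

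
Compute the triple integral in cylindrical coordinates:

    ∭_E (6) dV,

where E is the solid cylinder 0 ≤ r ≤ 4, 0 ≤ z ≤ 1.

In cylindrical coordinates, x = r cos(θ), y = r sin(θ), z = z, and dV = r dr dθ dz.

The integrand becomes 6, so

    ∭_E (6) dV = ∫_{0}^{2π} ∫_{0}^{4} ∫_{0}^{1} (6) · r dz dr dθ.

Inner (z): 6r.
Middle (r from 0 to 4): 48.
Outer (θ): 96π.

Therefore the triple integral equals 96π.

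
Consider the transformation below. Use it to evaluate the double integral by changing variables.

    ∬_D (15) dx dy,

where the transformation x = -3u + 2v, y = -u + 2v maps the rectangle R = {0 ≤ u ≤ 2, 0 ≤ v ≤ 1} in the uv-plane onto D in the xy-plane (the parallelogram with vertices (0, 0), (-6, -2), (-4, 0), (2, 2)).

Compute the Jacobian determinant of (x, y) with respect to (u, v):

    ∂(x,y)/∂(u,v) = | -3  2 | = (-3)(2) - (2)(-1) = -4.
                   | -1  2 |

Its absolute value is |J| = 4 (the area scaling factor).

Substituting x = -3u + 2v, y = -u + 2v into the integrand,

    15 → 15,

so the integral becomes

    ∬_R (15) · |J| du dv = ∫_0^2 ∫_0^1 (60) dv du.

Inner (v): 60.
Outer (u): 120.

Therefore ∬_D (15) dx dy = 120.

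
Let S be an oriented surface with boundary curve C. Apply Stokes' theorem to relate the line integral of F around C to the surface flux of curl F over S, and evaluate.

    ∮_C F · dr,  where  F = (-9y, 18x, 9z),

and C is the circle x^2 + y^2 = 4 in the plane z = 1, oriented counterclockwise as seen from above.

Let S be the flat disk x^2 + y^2 ≤ 4 in the plane z = 1, with upward unit normal n̂ = ẑ. By Stokes' theorem,

    ∮_C F · dr = ∬_S (∇ × F) · n̂ dS = ∬_D (curl F)_z dA,

where D is the disk x^2 + y^2 ≤ 4.

Compute the curl of F = (-9y, 18x, 9z):
    (∇ × F)_x = ∂F_z/∂y - ∂F_y/∂z = 0,
    (∇ × F)_y = ∂F_x/∂z - ∂F_z/∂x = 0,
    (∇ × F)_z = ∂F_y/∂x - ∂F_x/∂y = 27.

On z = 1, (curl F)_z = 27.

Convert to polar (x = r cos θ, y = r sin θ, dA = r dr dθ); the integrand becomes 27, so

    ∬_D (curl F)_z dA = ∫_0^{2π} ∫_0^{2} (27) · r dr dθ.

Inner (r from 0 to 2): 54.
Outer (θ from 0 to 2π): 108π.

Therefore ∮_C F · dr = 108π.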